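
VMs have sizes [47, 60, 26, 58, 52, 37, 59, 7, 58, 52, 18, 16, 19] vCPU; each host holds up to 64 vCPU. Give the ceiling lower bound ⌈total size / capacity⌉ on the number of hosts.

Total size = 47 + 60 + 26 + 58 + 52 + 37 + 59 + 7 + 58 + 52 + 18 + 16 + 19 = 509 vCPU.
⌈509 / 64⌉ = 8.

8 hosts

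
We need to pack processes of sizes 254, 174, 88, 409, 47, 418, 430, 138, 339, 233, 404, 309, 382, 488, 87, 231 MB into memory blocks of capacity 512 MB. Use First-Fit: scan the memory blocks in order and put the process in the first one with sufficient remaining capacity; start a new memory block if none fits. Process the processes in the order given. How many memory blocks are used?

10

254 MB → memory block 1 (remaining 258 MB)
174 MB → memory block 1 (remaining 84 MB)
88 MB → memory block 2 (remaining 424 MB)
409 MB → memory block 2 (remaining 15 MB)
47 MB → memory block 1 (remaining 37 MB)
418 MB → memory block 3 (remaining 94 MB)
430 MB → memory block 4 (remaining 82 MB)
138 MB → memory block 5 (remaining 374 MB)
339 MB → memory block 5 (remaining 35 MB)
233 MB → memory block 6 (remaining 279 MB)
404 MB → memory block 7 (remaining 108 MB)
309 MB → memory block 8 (remaining 203 MB)
382 MB → memory block 9 (remaining 130 MB)
488 MB → memory block 10 (remaining 24 MB)
87 MB → memory block 3 (remaining 7 MB)
231 MB → memory block 6 (remaining 48 MB)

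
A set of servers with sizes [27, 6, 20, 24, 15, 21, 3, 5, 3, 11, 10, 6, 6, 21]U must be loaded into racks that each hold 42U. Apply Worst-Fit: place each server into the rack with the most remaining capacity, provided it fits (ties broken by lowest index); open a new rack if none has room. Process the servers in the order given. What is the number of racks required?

5 racks

Put 27U in rack 1; 15U remain.
Put 6U in rack 1; 9U remain.
Put 20U in rack 2; 22U remain.
Put 24U in rack 3; 18U remain.
Put 15U in rack 2; 7U remain.
Put 21U in rack 4; 21U remain.
Put 3U in rack 4; 18U remain.
Put 5U in rack 3; 13U remain.
Put 3U in rack 4; 15U remain.
Put 11U in rack 4; 4U remain.
Put 10U in rack 3; 3U remain.
Put 6U in rack 1; 3U remain.
Put 6U in rack 2; 1U remain.
Put 21U in rack 5; 21U remain.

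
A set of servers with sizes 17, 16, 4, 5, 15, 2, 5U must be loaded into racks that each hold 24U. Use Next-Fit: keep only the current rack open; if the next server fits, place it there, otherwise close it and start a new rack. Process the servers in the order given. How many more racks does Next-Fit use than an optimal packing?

Next-Fit: [17] [16,4] [5,15,2] [5] → 4 racks.
Total size 64U; any packing needs at least ⌈64/24⌉ = 3 racks.
An optimal packing achieves that bound: [17,5,2] [16,5] [15,4] → 3 racks.
Excess: 4 − 3 = 1.

1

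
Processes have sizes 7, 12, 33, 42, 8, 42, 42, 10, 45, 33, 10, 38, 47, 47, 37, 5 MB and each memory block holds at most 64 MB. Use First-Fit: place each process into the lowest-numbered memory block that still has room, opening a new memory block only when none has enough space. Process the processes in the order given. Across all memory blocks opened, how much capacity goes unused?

182

Put 7 MB in memory block 1; 57 MB remain.
Put 12 MB in memory block 1; 45 MB remain.
Put 33 MB in memory block 1; 12 MB remain.
Put 42 MB in memory block 2; 22 MB remain.
Put 8 MB in memory block 1; 4 MB remain.
Put 42 MB in memory block 3; 22 MB remain.
Put 42 MB in memory block 4; 22 MB remain.
Put 10 MB in memory block 2; 12 MB remain.
Put 45 MB in memory block 5; 19 MB remain.
Put 33 MB in memory block 6; 31 MB remain.
Put 10 MB in memory block 2; 2 MB remain.
Put 38 MB in memory block 7; 26 MB remain.
Put 47 MB in memory block 8; 17 MB remain.
Put 47 MB in memory block 9; 17 MB remain.
Put 37 MB in memory block 10; 27 MB remain.
Put 5 MB in memory block 3; 17 MB remain.
10 memory blocks × 64 MB = 640 MB; used 458 MB; unused 182 MB.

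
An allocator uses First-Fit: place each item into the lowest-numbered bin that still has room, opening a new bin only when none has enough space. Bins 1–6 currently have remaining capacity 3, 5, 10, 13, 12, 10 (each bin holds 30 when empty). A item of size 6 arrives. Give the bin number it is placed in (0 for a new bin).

3

Bins with room: bin 3 (10), bin 4 (13), bin 5 (12), bin 6 (10).
The first with room is bin 3.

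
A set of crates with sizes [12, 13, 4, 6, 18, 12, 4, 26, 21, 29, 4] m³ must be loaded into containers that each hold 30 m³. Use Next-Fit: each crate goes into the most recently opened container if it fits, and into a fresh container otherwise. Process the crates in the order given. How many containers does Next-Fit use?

7 containers

12 m³ → container 1 (remaining 18 m³)
13 m³ → container 1 (remaining 5 m³)
4 m³ → container 1 (remaining 1 m³)
6 m³ → container 2 (remaining 24 m³)
18 m³ → container 2 (remaining 6 m³)
12 m³ → container 3 (remaining 18 m³)
4 m³ → container 3 (remaining 14 m³)
26 m³ → container 4 (remaining 4 m³)
21 m³ → container 5 (remaining 9 m³)
29 m³ → container 6 (remaining 1 m³)
4 m³ → container 7 (remaining 26 m³)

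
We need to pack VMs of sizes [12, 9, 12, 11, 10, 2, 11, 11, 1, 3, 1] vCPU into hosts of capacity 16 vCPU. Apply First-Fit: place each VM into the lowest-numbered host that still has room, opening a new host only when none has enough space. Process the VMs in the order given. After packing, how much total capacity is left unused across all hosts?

host 1: place 12 vCPU, 4 vCPU left
host 2: place 9 vCPU, 7 vCPU left
host 3: place 12 vCPU, 4 vCPU left
host 4: place 11 vCPU, 5 vCPU left
host 5: place 10 vCPU, 6 vCPU left
host 1: place 2 vCPU, 2 vCPU left
host 6: place 11 vCPU, 5 vCPU left
host 7: place 11 vCPU, 5 vCPU left
host 1: place 1 vCPU, 1 vCPU left
host 2: place 3 vCPU, 4 vCPU left
host 1: place 1 vCPU, 0 vCPU left
7 hosts × 16 vCPU = 112 vCPU; used 83 vCPU; unused 29 vCPU.

29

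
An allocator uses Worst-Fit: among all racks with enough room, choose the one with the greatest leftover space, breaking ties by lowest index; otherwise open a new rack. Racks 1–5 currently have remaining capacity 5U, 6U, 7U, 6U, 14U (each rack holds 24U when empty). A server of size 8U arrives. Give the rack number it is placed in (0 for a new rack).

Racks with room: rack 5 (14U).
Most room is rack 5 with 14U free.

5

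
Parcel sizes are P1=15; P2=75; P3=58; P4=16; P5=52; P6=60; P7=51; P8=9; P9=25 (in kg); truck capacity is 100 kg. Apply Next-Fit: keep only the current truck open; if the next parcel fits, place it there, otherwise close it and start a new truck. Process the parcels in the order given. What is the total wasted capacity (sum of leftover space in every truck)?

139

truck 1: place P1 (15 kg), 85 kg left
truck 1: place P2 (75 kg), 10 kg left
truck 2: place P3 (58 kg), 42 kg left
truck 2: place P4 (16 kg), 26 kg left
truck 3: place P5 (52 kg), 48 kg left
truck 4: place P6 (60 kg), 40 kg left
truck 5: place P7 (51 kg), 49 kg left
truck 5: place P8 (9 kg), 40 kg left
truck 5: place P9 (25 kg), 15 kg left
5 trucks × 100 kg = 500 kg; used 361 kg; unused 139 kg.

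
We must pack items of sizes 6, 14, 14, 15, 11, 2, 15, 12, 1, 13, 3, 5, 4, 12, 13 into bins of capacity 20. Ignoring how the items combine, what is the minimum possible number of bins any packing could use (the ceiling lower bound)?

Total size = 6 + 14 + 14 + 15 + 11 + 2 + 15 + 12 + 1 + 13 + 3 + 5 + 4 + 12 + 13 = 140.
⌈140 / 20⌉ = 7.

7 bins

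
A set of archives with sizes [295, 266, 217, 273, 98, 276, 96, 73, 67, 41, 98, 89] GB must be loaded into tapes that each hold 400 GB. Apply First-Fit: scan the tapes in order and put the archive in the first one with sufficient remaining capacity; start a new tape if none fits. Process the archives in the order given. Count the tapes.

Put 295 GB in tape 1; 105 GB remain.
Put 266 GB in tape 2; 134 GB remain.
Put 217 GB in tape 3; 183 GB remain.
Put 273 GB in tape 4; 127 GB remain.
Put 98 GB in tape 1; 7 GB remain.
Put 276 GB in tape 5; 124 GB remain.
Put 96 GB in tape 2; 38 GB remain.
Put 73 GB in tape 3; 110 GB remain.
Put 67 GB in tape 3; 43 GB remain.
Put 41 GB in tape 3; 2 GB remain.
Put 98 GB in tape 4; 29 GB remain.
Put 89 GB in tape 5; 35 GB remain.

5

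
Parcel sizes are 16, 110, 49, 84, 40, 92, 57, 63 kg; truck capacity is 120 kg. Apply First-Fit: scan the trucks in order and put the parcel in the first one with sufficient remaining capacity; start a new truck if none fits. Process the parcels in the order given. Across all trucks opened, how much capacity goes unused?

Put 16 kg in truck 1; 104 kg remain.
Put 110 kg in truck 2; 10 kg remain.
Put 49 kg in truck 1; 55 kg remain.
Put 84 kg in truck 3; 36 kg remain.
Put 40 kg in truck 1; 15 kg remain.
Put 92 kg in truck 4; 28 kg remain.
Put 57 kg in truck 5; 63 kg remain.
Put 63 kg in truck 5; 0 kg remain.
5 trucks × 120 kg = 600 kg; used 511 kg; unused 89 kg.

89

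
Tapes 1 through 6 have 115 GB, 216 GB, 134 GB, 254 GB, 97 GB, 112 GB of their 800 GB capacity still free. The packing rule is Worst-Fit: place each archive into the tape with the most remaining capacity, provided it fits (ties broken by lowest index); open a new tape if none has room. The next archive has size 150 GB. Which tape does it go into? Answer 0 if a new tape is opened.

4

Tapes with room: tape 2 (216 GB), tape 4 (254 GB).
Most room is tape 4 with 254 GB free.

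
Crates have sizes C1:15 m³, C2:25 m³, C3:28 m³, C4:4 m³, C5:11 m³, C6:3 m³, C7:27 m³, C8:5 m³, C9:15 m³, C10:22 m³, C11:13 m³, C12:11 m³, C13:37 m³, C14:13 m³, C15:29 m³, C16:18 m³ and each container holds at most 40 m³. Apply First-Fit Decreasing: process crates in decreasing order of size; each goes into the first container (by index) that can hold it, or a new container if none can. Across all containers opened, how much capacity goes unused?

4

Sorted descending: 37, 29, 28, 27, 25, 22, 18, 15, 15, 13, 13, 11, 11, 5, 4, 3.
container 1: place 37 m³, 3 m³ left
container 2: place 29 m³, 11 m³ left
container 3: place 28 m³, 12 m³ left
container 4: place 27 m³, 13 m³ left
container 5: place 25 m³, 15 m³ left
container 6: place 22 m³, 18 m³ left
container 6: place 18 m³, 0 m³ left
container 5: place 15 m³, 0 m³ left
container 7: place 15 m³, 25 m³ left
container 4: place 13 m³, 0 m³ left
container 7: place 13 m³, 12 m³ left
container 2: place 11 m³, 0 m³ left
container 3: place 11 m³, 1 m³ left
container 7: place 5 m³, 7 m³ left
container 7: place 4 m³, 3 m³ left
container 1: place 3 m³, 0 m³ left
7 containers × 40 m³ = 280 m³; used 276 m³; unused 4 m³.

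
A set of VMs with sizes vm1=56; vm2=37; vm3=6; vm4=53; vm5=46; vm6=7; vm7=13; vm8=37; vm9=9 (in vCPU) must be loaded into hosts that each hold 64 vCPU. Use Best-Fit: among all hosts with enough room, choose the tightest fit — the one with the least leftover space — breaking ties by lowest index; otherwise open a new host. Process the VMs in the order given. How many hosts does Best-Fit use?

host 1: place vm1 (56 vCPU), 8 vCPU left
host 2: place vm2 (37 vCPU), 27 vCPU left
host 1: place vm3 (6 vCPU), 2 vCPU left
host 3: place vm4 (53 vCPU), 11 vCPU left
host 4: place vm5 (46 vCPU), 18 vCPU left
host 3: place vm6 (7 vCPU), 4 vCPU left
host 4: place vm7 (13 vCPU), 5 vCPU left
host 5: place vm8 (37 vCPU), 27 vCPU left
host 2: place vm9 (9 vCPU), 18 vCPU left
Final hosts: [56,6] [37,9] [53,7] [46,13] [37].

5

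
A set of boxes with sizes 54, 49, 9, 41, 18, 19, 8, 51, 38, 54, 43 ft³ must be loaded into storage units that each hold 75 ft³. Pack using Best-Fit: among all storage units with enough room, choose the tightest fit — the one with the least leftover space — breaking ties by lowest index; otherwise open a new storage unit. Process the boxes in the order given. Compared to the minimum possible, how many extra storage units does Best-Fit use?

0

Best-Fit: [54,9] [49,18,8] [41,19] [51] [38] [54] [43] → 7 storage units.
7 boxes exceed 37.5 ft³ (half the capacity), and no two of those can share a storage unit, so at least 7 storage units are needed.
So 7 is already optimal.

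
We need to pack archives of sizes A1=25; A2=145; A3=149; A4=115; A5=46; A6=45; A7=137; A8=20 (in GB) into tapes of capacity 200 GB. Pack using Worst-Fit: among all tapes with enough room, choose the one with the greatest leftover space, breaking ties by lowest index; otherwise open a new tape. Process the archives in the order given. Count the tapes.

4 tapes

A1 (25 GB) → tape 1 (remaining 175 GB)
A2 (145 GB) → tape 1 (remaining 30 GB)
A3 (149 GB) → tape 2 (remaining 51 GB)
A4 (115 GB) → tape 3 (remaining 85 GB)
A5 (46 GB) → tape 3 (remaining 39 GB)
A6 (45 GB) → tape 2 (remaining 6 GB)
A7 (137 GB) → tape 4 (remaining 63 GB)
A8 (20 GB) → tape 4 (remaining 43 GB)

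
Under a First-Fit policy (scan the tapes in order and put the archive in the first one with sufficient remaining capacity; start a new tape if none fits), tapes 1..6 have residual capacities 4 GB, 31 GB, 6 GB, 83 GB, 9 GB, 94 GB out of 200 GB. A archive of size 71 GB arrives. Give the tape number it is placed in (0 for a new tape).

Tapes with room: tape 4 (83 GB), tape 6 (94 GB).
The first with room is tape 4.

4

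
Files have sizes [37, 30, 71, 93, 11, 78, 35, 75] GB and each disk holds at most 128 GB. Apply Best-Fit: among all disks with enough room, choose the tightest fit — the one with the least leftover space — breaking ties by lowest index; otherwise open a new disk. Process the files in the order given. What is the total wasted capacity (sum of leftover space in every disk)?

disk 1: place 37 GB, 91 GB left
disk 1: place 30 GB, 61 GB left
disk 2: place 71 GB, 57 GB left
disk 3: place 93 GB, 35 GB left
disk 3: place 11 GB, 24 GB left
disk 4: place 78 GB, 50 GB left
disk 4: place 35 GB, 15 GB left
disk 5: place 75 GB, 53 GB left
5 disks × 128 GB = 640 GB; used 430 GB; unused 210 GB.

210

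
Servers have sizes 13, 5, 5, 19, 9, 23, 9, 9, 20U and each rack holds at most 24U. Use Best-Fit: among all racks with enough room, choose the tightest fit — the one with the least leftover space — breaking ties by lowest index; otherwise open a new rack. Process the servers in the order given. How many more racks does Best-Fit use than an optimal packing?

1

Best-Fit: [13,5,5] [19] [9,9] [23] [9] [20] → 6 racks.
Total size 112U; any packing needs at least ⌈112/24⌉ = 5 racks.
An optimal packing achieves that bound: [23] [20] [19,5] [13,9] [9,9,5] → 5 racks.
Excess: 6 − 5 = 1.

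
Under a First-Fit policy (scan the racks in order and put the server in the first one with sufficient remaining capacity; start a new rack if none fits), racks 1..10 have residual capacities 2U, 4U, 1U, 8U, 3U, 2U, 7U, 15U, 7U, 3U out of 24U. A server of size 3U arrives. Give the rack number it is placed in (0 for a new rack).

2

Racks with room: rack 2 (4U), rack 4 (8U), rack 5 (3U), rack 7 (7U), rack 8 (15U), rack 9 (7U), rack 10 (3U).
The first with room is rack 2.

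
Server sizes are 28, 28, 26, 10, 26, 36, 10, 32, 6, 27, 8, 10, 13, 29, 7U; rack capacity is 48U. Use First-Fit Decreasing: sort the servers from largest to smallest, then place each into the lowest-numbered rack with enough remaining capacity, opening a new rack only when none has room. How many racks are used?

Sorted descending: 36, 32, 29, 28, 28, 27, 26, 26, 13, 10, 10, 10, 8, 7, 6.
rack 1: place 36U, 12U left
rack 2: place 32U, 16U left
rack 3: place 29U, 19U left
rack 4: place 28U, 20U left
rack 5: place 28U, 20U left
rack 6: place 27U, 21U left
rack 7: place 26U, 22U left
rack 8: place 26U, 22U left
rack 2: place 13U, 3U left
rack 1: place 10U, 2U left
rack 3: place 10U, 9U left
rack 4: place 10U, 10U left
rack 3: place 8U, 1U left
rack 4: place 7U, 3U left
rack 5: place 6U, 14U left
Final racks: [36,10] [32,13] [29,10,8] [28,10,7] [28,6] [27] [26] [26].

8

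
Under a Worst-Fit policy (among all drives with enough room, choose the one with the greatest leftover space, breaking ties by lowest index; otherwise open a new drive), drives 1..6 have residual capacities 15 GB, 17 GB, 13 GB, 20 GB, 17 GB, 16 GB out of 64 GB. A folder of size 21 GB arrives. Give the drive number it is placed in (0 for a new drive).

0

No drive has ≥ 21 GB free, so a new drive is opened.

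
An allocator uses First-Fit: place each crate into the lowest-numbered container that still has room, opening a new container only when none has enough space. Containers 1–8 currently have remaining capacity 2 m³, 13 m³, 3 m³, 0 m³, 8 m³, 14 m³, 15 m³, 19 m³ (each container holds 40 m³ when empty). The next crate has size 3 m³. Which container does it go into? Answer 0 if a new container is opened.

Containers with room: container 2 (13 m³), container 3 (3 m³), container 5 (8 m³), container 6 (14 m³), container 7 (15 m³), container 8 (19 m³).
The first with room is container 2.

2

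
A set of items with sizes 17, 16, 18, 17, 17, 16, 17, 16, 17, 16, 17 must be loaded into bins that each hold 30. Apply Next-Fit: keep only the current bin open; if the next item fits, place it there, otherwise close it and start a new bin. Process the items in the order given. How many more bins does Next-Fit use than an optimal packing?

0

Next-Fit: [17] [16] [18] [17] [17] [16] [17] [16] [17] [16] [17] → 11 bins.
11 items exceed 15 (half the capacity), and no two of those can share a bin, so at least 11 bins are needed.
So 11 is already optimal.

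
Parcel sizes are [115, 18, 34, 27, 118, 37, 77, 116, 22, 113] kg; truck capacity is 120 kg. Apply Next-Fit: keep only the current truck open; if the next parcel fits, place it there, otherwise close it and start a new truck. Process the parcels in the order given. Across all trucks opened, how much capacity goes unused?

163

truck 1: place 115 kg, 5 kg left
truck 2: place 18 kg, 102 kg left
truck 2: place 34 kg, 68 kg left
truck 2: place 27 kg, 41 kg left
truck 3: place 118 kg, 2 kg left
truck 4: place 37 kg, 83 kg left
truck 4: place 77 kg, 6 kg left
truck 5: place 116 kg, 4 kg left
truck 6: place 22 kg, 98 kg left
truck 7: place 113 kg, 7 kg left
7 trucks × 120 kg = 840 kg; used 677 kg; unused 163 kg.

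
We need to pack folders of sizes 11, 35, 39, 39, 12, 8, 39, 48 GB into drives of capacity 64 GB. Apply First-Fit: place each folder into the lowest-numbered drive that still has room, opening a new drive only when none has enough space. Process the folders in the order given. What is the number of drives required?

5 drives

11 GB → drive 1 (remaining 53 GB)
35 GB → drive 1 (remaining 18 GB)
39 GB → drive 2 (remaining 25 GB)
39 GB → drive 3 (remaining 25 GB)
12 GB → drive 1 (remaining 6 GB)
8 GB → drive 2 (remaining 17 GB)
39 GB → drive 4 (remaining 25 GB)
48 GB → drive 5 (remaining 16 GB)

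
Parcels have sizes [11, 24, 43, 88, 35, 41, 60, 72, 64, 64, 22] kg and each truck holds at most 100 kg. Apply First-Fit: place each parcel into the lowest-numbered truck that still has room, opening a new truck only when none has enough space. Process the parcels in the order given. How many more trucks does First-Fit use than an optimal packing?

First-Fit: [11,24,43,22] [88] [35,41] [60] [72] [64] [64] → 7 trucks.
Total size 524 kg; any packing needs at least ⌈524/100⌉ = 6 trucks.
An optimal packing achieves that bound: [88,11] [72,24] [64,35] [64,22] [60] [43,41] → 6 trucks.
Excess: 7 − 6 = 1.

1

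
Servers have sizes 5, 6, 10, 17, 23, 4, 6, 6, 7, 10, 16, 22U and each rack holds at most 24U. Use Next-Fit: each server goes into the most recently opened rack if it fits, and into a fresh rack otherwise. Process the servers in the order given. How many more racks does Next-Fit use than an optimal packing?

Next-Fit: [5,6,10] [17] [23] [4,6,6,7] [10] [16] [22] → 7 racks.
Total size 132U; any packing needs at least ⌈132/24⌉ = 6 racks.
An optimal packing achieves that bound: [23] [22] [17,7] [16,6] [10,10,4] [6,6,5] → 6 racks.
Excess: 7 − 6 = 1.

1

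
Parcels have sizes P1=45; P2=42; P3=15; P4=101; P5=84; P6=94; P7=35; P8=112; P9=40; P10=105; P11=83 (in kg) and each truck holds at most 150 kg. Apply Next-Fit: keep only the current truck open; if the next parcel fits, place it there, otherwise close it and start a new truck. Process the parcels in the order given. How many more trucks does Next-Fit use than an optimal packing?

Next-Fit: [45,42,15] [101] [84] [94,35] [112] [40,105] [83] → 7 trucks.
Total size 756 kg; any packing needs at least ⌈756/150⌉ = 6 trucks.
An optimal packing achieves that bound: [112,35] [105,45] [101,42] [94,40,15] [84] [83] → 6 trucks.
Excess: 7 − 6 = 1.

1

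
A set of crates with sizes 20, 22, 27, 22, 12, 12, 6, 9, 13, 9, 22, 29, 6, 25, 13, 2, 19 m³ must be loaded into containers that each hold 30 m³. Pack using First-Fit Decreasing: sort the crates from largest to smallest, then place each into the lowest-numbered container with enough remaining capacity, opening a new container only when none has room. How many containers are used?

10

Sorted descending: 29, 27, 25, 22, 22, 22, 20, 19, 13, 13, 12, 12, 9, 9, 6, 6, 2.
Put 29 m³ in container 1; 1 m³ remain.
Put 27 m³ in container 2; 3 m³ remain.
Put 25 m³ in container 3; 5 m³ remain.
Put 22 m³ in container 4; 8 m³ remain.
Put 22 m³ in container 5; 8 m³ remain.
Put 22 m³ in container 6; 8 m³ remain.
Put 20 m³ in container 7; 10 m³ remain.
Put 19 m³ in container 8; 11 m³ remain.
Put 13 m³ in container 9; 17 m³ remain.
Put 13 m³ in container 9; 4 m³ remain.
Put 12 m³ in container 10; 18 m³ remain.
Put 12 m³ in container 10; 6 m³ remain.
Put 9 m³ in container 7; 1 m³ remain.
Put 9 m³ in container 8; 2 m³ remain.
Put 6 m³ in container 4; 2 m³ remain.
Put 6 m³ in container 5; 2 m³ remain.
Put 2 m³ in container 2; 1 m³ remain.
Final containers: [29] [27,2] [25] [22,6] [22,6] [22] [20,9] [19,9] [13,13] [12,12].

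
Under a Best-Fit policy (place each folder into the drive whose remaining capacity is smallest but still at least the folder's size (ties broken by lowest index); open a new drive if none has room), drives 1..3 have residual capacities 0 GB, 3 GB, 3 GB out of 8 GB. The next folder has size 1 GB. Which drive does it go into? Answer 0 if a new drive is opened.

Drives with room: drive 2 (3 GB), drive 3 (3 GB).
Tightest fit is drive 2 with 3 GB free.

2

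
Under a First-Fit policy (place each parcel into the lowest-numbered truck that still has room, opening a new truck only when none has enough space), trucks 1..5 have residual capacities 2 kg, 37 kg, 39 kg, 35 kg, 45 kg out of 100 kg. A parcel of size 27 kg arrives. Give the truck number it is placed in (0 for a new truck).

2

Trucks with room: truck 2 (37 kg), truck 3 (39 kg), truck 4 (35 kg), truck 5 (45 kg).
The first with room is truck 2.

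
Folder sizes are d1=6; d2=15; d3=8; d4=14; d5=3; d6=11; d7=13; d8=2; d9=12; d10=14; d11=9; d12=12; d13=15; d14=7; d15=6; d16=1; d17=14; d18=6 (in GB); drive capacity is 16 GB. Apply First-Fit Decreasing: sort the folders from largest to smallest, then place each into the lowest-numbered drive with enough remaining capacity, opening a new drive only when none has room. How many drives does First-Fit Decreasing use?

Sorted descending: 15, 15, 14, 14, 14, 13, 12, 12, 11, 9, 8, 7, 6, 6, 6, 3, 2, 1.
Put 15 GB in drive 1; 1 GB remain.
Put 15 GB in drive 2; 1 GB remain.
Put 14 GB in drive 3; 2 GB remain.
Put 14 GB in drive 4; 2 GB remain.
Put 14 GB in drive 5; 2 GB remain.
Put 13 GB in drive 6; 3 GB remain.
Put 12 GB in drive 7; 4 GB remain.
Put 12 GB in drive 8; 4 GB remain.
Put 11 GB in drive 9; 5 GB remain.
Put 9 GB in drive 10; 7 GB remain.
Put 8 GB in drive 11; 8 GB remain.
Put 7 GB in drive 10; 0 GB remain.
Put 6 GB in drive 11; 2 GB remain.
Put 6 GB in drive 12; 10 GB remain.
Put 6 GB in drive 12; 4 GB remain.
Put 3 GB in drive 6; 0 GB remain.
Put 2 GB in drive 3; 0 GB remain.
Put 1 GB in drive 1; 0 GB remain.
Final drives: [15,1] [15] [14,2] [14] [14] [13,3] [12] [12] [11] [9,7] [8,6] [6,6].

12 drives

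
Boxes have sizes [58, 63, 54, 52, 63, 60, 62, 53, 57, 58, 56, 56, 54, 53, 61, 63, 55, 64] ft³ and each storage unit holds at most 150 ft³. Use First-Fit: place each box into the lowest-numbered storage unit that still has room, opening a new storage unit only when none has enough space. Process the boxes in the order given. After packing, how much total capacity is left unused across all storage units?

308

58 ft³ → storage unit 1 (remaining 92 ft³)
63 ft³ → storage unit 1 (remaining 29 ft³)
54 ft³ → storage unit 2 (remaining 96 ft³)
52 ft³ → storage unit 2 (remaining 44 ft³)
63 ft³ → storage unit 3 (remaining 87 ft³)
60 ft³ → storage unit 3 (remaining 27 ft³)
62 ft³ → storage unit 4 (remaining 88 ft³)
53 ft³ → storage unit 4 (remaining 35 ft³)
57 ft³ → storage unit 5 (remaining 93 ft³)
58 ft³ → storage unit 5 (remaining 35 ft³)
56 ft³ → storage unit 6 (remaining 94 ft³)
56 ft³ → storage unit 6 (remaining 38 ft³)
54 ft³ → storage unit 7 (remaining 96 ft³)
53 ft³ → storage unit 7 (remaining 43 ft³)
61 ft³ → storage unit 8 (remaining 89 ft³)
63 ft³ → storage unit 8 (remaining 26 ft³)
55 ft³ → storage unit 9 (remaining 95 ft³)
64 ft³ → storage unit 9 (remaining 31 ft³)
9 storage units × 150 ft³ = 1350 ft³; used 1042 ft³; unused 308 ft³.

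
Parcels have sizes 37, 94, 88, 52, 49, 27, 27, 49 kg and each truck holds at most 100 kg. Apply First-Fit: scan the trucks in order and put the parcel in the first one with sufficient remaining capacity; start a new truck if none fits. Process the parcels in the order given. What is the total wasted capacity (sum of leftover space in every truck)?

37 kg → truck 1 (remaining 63 kg)
94 kg → truck 2 (remaining 6 kg)
88 kg → truck 3 (remaining 12 kg)
52 kg → truck 1 (remaining 11 kg)
49 kg → truck 4 (remaining 51 kg)
27 kg → truck 4 (remaining 24 kg)
27 kg → truck 5 (remaining 73 kg)
49 kg → truck 5 (remaining 24 kg)
5 trucks × 100 kg = 500 kg; used 423 kg; unused 77 kg.

77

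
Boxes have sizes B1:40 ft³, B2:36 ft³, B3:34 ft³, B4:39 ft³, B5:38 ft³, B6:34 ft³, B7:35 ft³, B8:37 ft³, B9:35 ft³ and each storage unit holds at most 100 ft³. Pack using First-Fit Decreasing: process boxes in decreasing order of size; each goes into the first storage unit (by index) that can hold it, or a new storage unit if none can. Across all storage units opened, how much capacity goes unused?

Sorted descending: 40, 39, 38, 37, 36, 35, 35, 34, 34.
Put 40 ft³ in storage unit 1; 60 ft³ remain.
Put 39 ft³ in storage unit 1; 21 ft³ remain.
Put 38 ft³ in storage unit 2; 62 ft³ remain.
Put 37 ft³ in storage unit 2; 25 ft³ remain.
Put 36 ft³ in storage unit 3; 64 ft³ remain.
Put 35 ft³ in storage unit 3; 29 ft³ remain.
Put 35 ft³ in storage unit 4; 65 ft³ remain.
Put 34 ft³ in storage unit 4; 31 ft³ remain.
Put 34 ft³ in storage unit 5; 66 ft³ remain.
5 storage units × 100 ft³ = 500 ft³; used 328 ft³; unused 172 ft³.

172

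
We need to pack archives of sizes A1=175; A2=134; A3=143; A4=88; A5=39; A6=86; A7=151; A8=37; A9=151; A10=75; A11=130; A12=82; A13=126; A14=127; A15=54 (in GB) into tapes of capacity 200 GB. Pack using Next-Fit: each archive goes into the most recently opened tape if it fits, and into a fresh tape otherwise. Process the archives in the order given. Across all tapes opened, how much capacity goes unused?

802

tape 1: place A1 (175 GB), 25 GB left
tape 2: place A2 (134 GB), 66 GB left
tape 3: place A3 (143 GB), 57 GB left
tape 4: place A4 (88 GB), 112 GB left
tape 4: place A5 (39 GB), 73 GB left
tape 5: place A6 (86 GB), 114 GB left
tape 6: place A7 (151 GB), 49 GB left
tape 6: place A8 (37 GB), 12 GB left
tape 7: place A9 (151 GB), 49 GB left
tape 8: place A10 (75 GB), 125 GB left
tape 9: place A11 (130 GB), 70 GB left
tape 10: place A12 (82 GB), 118 GB left
tape 11: place A13 (126 GB), 74 GB left
tape 12: place A14 (127 GB), 73 GB left
tape 12: place A15 (54 GB), 19 GB left
12 tapes × 200 GB = 2400 GB; used 1598 GB; unused 802 GB.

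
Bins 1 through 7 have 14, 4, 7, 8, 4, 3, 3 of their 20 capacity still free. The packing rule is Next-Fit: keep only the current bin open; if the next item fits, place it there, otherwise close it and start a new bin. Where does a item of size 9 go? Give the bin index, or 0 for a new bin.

Next-Fit only looks at bin 7, which has 3 free.
9 does not fit, so a new bin is opened.

0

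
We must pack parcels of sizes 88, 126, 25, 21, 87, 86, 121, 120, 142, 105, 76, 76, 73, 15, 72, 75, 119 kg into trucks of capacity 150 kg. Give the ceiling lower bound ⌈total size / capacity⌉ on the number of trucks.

Total size = 88 + 126 + 25 + 21 + 87 + 86 + 121 + 120 + 142 + 105 + 76 + 76 + 73 + 15 + 72 + 75 + 119 = 1427 kg.
⌈1427 / 150⌉ = 10.

10 trucks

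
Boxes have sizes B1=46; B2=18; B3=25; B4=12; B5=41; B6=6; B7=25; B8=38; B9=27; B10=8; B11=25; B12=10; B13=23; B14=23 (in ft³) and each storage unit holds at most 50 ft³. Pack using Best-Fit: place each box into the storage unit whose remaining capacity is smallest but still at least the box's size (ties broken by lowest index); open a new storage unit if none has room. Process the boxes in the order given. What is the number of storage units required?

7

B1 (46 ft³) → storage unit 1 (remaining 4 ft³)
B2 (18 ft³) → storage unit 2 (remaining 32 ft³)
B3 (25 ft³) → storage unit 2 (remaining 7 ft³)
B4 (12 ft³) → storage unit 3 (remaining 38 ft³)
B5 (41 ft³) → storage unit 4 (remaining 9 ft³)
B6 (6 ft³) → storage unit 2 (remaining 1 ft³)
B7 (25 ft³) → storage unit 3 (remaining 13 ft³)
B8 (38 ft³) → storage unit 5 (remaining 12 ft³)
B9 (27 ft³) → storage unit 6 (remaining 23 ft³)
B10 (8 ft³) → storage unit 4 (remaining 1 ft³)
B11 (25 ft³) → storage unit 7 (remaining 25 ft³)
B12 (10 ft³) → storage unit 5 (remaining 2 ft³)
B13 (23 ft³) → storage unit 6 (remaining 0 ft³)
B14 (23 ft³) → storage unit 7 (remaining 2 ft³)
Final storage units: [46] [18,25,6] [12,25] [41,8] [38,10] [27,23] [25,23].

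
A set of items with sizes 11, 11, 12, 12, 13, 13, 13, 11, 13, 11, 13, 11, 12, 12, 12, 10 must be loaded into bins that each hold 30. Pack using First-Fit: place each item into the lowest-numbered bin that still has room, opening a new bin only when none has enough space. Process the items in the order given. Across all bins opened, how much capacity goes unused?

50

Put 11 in bin 1; 19 remain.
Put 11 in bin 1; 8 remain.
Put 12 in bin 2; 18 remain.
Put 12 in bin 2; 6 remain.
Put 13 in bin 3; 17 remain.
Put 13 in bin 3; 4 remain.
Put 13 in bin 4; 17 remain.
Put 11 in bin 4; 6 remain.
Put 13 in bin 5; 17 remain.
Put 11 in bin 5; 6 remain.
Put 13 in bin 6; 17 remain.
Put 11 in bin 6; 6 remain.
Put 12 in bin 7; 18 remain.
Put 12 in bin 7; 6 remain.
Put 12 in bin 8; 18 remain.
Put 10 in bin 8; 8 remain.
8 bins × 30 = 240; used 190; unused 50.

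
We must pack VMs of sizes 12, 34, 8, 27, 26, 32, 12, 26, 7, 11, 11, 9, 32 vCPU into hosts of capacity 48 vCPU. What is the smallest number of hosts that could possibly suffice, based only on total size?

Total size = 12 + 34 + 8 + 27 + 26 + 32 + 12 + 26 + 7 + 11 + 11 + 9 + 32 = 247 vCPU.
⌈247 / 48⌉ = 6.

6 hosts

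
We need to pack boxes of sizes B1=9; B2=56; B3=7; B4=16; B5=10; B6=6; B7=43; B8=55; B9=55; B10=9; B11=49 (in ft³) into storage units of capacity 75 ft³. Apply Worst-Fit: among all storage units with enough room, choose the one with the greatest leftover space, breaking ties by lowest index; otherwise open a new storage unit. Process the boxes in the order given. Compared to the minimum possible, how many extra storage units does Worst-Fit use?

Worst-Fit: [9,56,7] [16,10,6,43] [55,9] [55] [49] → 5 storage units.
Total size 315 ft³; any packing needs at least ⌈315/75⌉ = 5 storage units.
So 5 is already optimal.

0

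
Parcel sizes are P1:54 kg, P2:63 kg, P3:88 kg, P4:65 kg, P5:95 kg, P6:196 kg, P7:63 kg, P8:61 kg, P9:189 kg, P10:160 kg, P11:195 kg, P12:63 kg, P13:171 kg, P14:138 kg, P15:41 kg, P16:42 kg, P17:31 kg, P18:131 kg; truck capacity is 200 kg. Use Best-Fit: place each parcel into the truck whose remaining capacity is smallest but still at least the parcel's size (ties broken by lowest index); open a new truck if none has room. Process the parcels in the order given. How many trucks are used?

10

Put P1 (54 kg) in truck 1; 146 kg remain.
Put P2 (63 kg) in truck 1; 83 kg remain.
Put P3 (88 kg) in truck 2; 112 kg remain.
Put P4 (65 kg) in truck 1; 18 kg remain.
Put P5 (95 kg) in truck 2; 17 kg remain.
Put P6 (196 kg) in truck 3; 4 kg remain.
Put P7 (63 kg) in truck 4; 137 kg remain.
Put P8 (61 kg) in truck 4; 76 kg remain.
Put P9 (189 kg) in truck 5; 11 kg remain.
Put P10 (160 kg) in truck 6; 40 kg remain.
Put P11 (195 kg) in truck 7; 5 kg remain.
Put P12 (63 kg) in truck 4; 13 kg remain.
Put P13 (171 kg) in truck 8; 29 kg remain.
Put P14 (138 kg) in truck 9; 62 kg remain.
Put P15 (41 kg) in truck 9; 21 kg remain.
Put P16 (42 kg) in truck 10; 158 kg remain.
Put P17 (31 kg) in truck 6; 9 kg remain.
Put P18 (131 kg) in truck 10; 27 kg remain.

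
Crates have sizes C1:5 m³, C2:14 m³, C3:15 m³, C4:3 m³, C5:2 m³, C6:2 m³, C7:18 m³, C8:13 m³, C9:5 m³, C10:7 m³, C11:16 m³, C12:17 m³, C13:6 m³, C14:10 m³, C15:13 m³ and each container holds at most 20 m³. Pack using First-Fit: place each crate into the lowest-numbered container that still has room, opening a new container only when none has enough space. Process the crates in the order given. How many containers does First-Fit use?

container 1: place C1 (5 m³), 15 m³ left
container 1: place C2 (14 m³), 1 m³ left
container 2: place C3 (15 m³), 5 m³ left
container 2: place C4 (3 m³), 2 m³ left
container 2: place C5 (2 m³), 0 m³ left
container 3: place C6 (2 m³), 18 m³ left
container 3: place C7 (18 m³), 0 m³ left
container 4: place C8 (13 m³), 7 m³ left
container 4: place C9 (5 m³), 2 m³ left
container 5: place C10 (7 m³), 13 m³ left
container 6: place C11 (16 m³), 4 m³ left
container 7: place C12 (17 m³), 3 m³ left
container 5: place C13 (6 m³), 7 m³ left
container 8: place C14 (10 m³), 10 m³ left
container 9: place C15 (13 m³), 7 m³ left

9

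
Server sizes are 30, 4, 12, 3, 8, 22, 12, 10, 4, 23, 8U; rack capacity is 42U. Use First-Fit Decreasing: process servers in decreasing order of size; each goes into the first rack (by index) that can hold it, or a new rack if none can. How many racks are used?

Sorted descending: 30, 23, 22, 12, 12, 10, 8, 8, 4, 4, 3.
Put 30U in rack 1; 12U remain.
Put 23U in rack 2; 19U remain.
Put 22U in rack 3; 20U remain.
Put 12U in rack 1; 0U remain.
Put 12U in rack 2; 7U remain.
Put 10U in rack 3; 10U remain.
Put 8U in rack 3; 2U remain.
Put 8U in rack 4; 34U remain.
Put 4U in rack 2; 3U remain.
Put 4U in rack 4; 30U remain.
Put 3U in rack 2; 0U remain.

4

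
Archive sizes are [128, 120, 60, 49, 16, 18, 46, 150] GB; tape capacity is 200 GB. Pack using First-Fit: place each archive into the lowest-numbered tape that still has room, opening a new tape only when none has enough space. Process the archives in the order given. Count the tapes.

4

tape 1: place 128 GB, 72 GB left
tape 2: place 120 GB, 80 GB left
tape 1: place 60 GB, 12 GB left
tape 2: place 49 GB, 31 GB left
tape 2: place 16 GB, 15 GB left
tape 3: place 18 GB, 182 GB left
tape 3: place 46 GB, 136 GB left
tape 4: place 150 GB, 50 GB left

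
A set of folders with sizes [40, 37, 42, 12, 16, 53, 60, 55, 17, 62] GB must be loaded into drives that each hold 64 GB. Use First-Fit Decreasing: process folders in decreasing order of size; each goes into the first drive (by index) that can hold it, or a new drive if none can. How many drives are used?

7 drives

Sorted descending: 62, 60, 55, 53, 42, 40, 37, 17, 16, 12.
drive 1: place 62 GB, 2 GB left
drive 2: place 60 GB, 4 GB left
drive 3: place 55 GB, 9 GB left
drive 4: place 53 GB, 11 GB left
drive 5: place 42 GB, 22 GB left
drive 6: place 40 GB, 24 GB left
drive 7: place 37 GB, 27 GB left
drive 5: place 17 GB, 5 GB left
drive 6: place 16 GB, 8 GB left
drive 7: place 12 GB, 15 GB left
Final drives: [62] [60] [55] [53] [42,17] [40,16] [37,12].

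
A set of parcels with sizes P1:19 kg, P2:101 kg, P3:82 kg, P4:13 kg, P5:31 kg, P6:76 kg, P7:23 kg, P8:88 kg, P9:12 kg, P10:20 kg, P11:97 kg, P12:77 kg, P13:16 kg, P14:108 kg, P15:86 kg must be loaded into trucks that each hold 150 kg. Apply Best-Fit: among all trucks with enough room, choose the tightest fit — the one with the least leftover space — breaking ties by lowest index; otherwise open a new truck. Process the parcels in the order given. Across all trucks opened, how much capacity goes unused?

truck 1: place P1 (19 kg), 131 kg left
truck 1: place P2 (101 kg), 30 kg left
truck 2: place P3 (82 kg), 68 kg left
truck 1: place P4 (13 kg), 17 kg left
truck 2: place P5 (31 kg), 37 kg left
truck 3: place P6 (76 kg), 74 kg left
truck 2: place P7 (23 kg), 14 kg left
truck 4: place P8 (88 kg), 62 kg left
truck 2: place P9 (12 kg), 2 kg left
truck 4: place P10 (20 kg), 42 kg left
truck 5: place P11 (97 kg), 53 kg left
truck 6: place P12 (77 kg), 73 kg left
truck 1: place P13 (16 kg), 1 kg left
truck 7: place P14 (108 kg), 42 kg left
truck 8: place P15 (86 kg), 64 kg left
8 trucks × 150 kg = 1200 kg; used 849 kg; unused 351 kg.

351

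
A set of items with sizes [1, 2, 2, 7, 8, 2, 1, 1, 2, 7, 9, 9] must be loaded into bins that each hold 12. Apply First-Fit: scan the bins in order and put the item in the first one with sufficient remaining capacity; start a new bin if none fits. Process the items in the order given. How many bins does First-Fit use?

5

1 → bin 1 (remaining 11)
2 → bin 1 (remaining 9)
2 → bin 1 (remaining 7)
7 → bin 1 (remaining 0)
8 → bin 2 (remaining 4)
2 → bin 2 (remaining 2)
1 → bin 2 (remaining 1)
1 → bin 2 (remaining 0)
2 → bin 3 (remaining 10)
7 → bin 3 (remaining 3)
9 → bin 4 (remaining 3)
9 → bin 5 (remaining 3)
Final bins: [1,2,2,7] [8,2,1,1] [2,7] [9] [9].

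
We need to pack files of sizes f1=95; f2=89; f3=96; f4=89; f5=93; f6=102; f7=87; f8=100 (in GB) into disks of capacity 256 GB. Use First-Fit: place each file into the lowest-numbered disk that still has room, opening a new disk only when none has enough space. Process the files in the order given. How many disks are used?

Put f1 (95 GB) in disk 1; 161 GB remain.
Put f2 (89 GB) in disk 1; 72 GB remain.
Put f3 (96 GB) in disk 2; 160 GB remain.
Put f4 (89 GB) in disk 2; 71 GB remain.
Put f5 (93 GB) in disk 3; 163 GB remain.
Put f6 (102 GB) in disk 3; 61 GB remain.
Put f7 (87 GB) in disk 4; 169 GB remain.
Put f8 (100 GB) in disk 4; 69 GB remain.
Final disks: [95,89] [96,89] [93,102] [87,100].

4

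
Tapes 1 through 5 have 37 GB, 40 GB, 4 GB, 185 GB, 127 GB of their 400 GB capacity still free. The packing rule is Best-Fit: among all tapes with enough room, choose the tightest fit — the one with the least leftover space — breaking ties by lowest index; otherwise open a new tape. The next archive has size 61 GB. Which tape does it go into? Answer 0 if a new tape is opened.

5

Tapes with room: tape 4 (185 GB), tape 5 (127 GB).
Tightest fit is tape 5 with 127 GB free.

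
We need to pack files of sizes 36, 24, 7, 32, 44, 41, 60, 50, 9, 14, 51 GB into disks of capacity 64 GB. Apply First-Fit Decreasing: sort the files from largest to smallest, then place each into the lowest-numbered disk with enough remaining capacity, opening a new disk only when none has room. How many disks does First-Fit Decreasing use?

Sorted descending: 60, 51, 50, 44, 41, 36, 32, 24, 14, 9, 7.
Put 60 GB in disk 1; 4 GB remain.
Put 51 GB in disk 2; 13 GB remain.
Put 50 GB in disk 3; 14 GB remain.
Put 44 GB in disk 4; 20 GB remain.
Put 41 GB in disk 5; 23 GB remain.
Put 36 GB in disk 6; 28 GB remain.
Put 32 GB in disk 7; 32 GB remain.
Put 24 GB in disk 6; 4 GB remain.
Put 14 GB in disk 3; 0 GB remain.
Put 9 GB in disk 2; 4 GB remain.
Put 7 GB in disk 4; 13 GB remain.
Final disks: [60] [51,9] [50,14] [44,7] [41] [36,24] [32].

7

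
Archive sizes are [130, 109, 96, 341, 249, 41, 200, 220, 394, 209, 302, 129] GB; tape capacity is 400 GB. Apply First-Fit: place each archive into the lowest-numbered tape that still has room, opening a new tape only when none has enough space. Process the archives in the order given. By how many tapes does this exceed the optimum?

1

First-Fit: [130,109,96,41] [341] [249,129] [200] [220] [394] [209] [302] → 8 tapes.
Total size 2420 GB; any packing needs at least ⌈2420/400⌉ = 7 tapes.
An optimal packing achieves that bound: [394] [341,41] [302,96] [249,130] [220,129] [209,109] [200] → 7 tapes.
Excess: 8 − 7 = 1.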